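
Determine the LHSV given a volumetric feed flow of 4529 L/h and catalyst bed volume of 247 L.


LHSV = volumetric feed rate / catalyst volume
= 4529 L/h / 247 L
= 18.34 h^-1

18.34 h^-1


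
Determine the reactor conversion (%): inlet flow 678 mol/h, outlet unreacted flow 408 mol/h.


X = (F_in - F_out) / F_in * 100
Moles reacted = 678 - 408 = 270
X = 270 / 678 * 100
= 0.3982 * 100
= 39.82 %

39.82 %


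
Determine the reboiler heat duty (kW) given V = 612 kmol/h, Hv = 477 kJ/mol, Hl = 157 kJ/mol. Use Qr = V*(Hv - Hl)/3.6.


Qr = 612 * (477 - 157) / 3.6 = 612 * 320 / 3.6 = 54400

54400 kW


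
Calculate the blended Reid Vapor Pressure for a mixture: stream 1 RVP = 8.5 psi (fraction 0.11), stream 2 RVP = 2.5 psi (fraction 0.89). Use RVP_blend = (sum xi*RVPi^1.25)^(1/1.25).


Chevron index: RVP_blend = (sum xi*RVPi^1.25)^(1/1.25)
RVP^1.25 terms: 0.11 * 8.5^1.25 + 0.89 * 2.5^1.25 = 4.39428
RVP_blend = 4.39428^(1/1.25) = 3.268

3.268 psi


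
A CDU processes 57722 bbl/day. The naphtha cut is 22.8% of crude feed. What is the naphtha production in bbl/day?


Crude throughput = 57722 bbl/day
Fraction yield = 22.8%
yield = throughput * fraction / 100
yield = 57722 * 22.8 / 100 = 13160.616

13160.616 bbl/day


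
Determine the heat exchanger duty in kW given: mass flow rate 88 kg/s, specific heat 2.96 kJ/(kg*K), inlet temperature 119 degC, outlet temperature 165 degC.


Q = m_dot * cp * delta_T
delta_T = 165 - 119 = 46 K
Q = 88 * 2.96 * 46
= 260.48 * 46
= 11982.08 kW

11982.08 kW


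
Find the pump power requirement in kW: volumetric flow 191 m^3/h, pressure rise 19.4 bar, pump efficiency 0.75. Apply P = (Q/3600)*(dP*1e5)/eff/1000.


Q = 191 / 3600 = 0.0530556 m^3/s
P = 0.0530556 * (19.4 * 1e5) / 0.75 / 1000 = 137.2

137.2 kW


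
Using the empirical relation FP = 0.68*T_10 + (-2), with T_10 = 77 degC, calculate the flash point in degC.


FP = 0.68 * 77 + (-2) = 50.36

50.36 degC


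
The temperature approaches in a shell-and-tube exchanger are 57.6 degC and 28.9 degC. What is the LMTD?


LMTD = (dT1 - dT2) / ln(dT1/dT2)
= (57.6 - 28.9) / ln(57.6 / 28.9) = 28.7 / 0.689681 = 41.61

41.61 degC


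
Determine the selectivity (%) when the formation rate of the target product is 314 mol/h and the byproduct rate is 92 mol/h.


Selectivity = desired / (desired + undesired) * 100
Total products = 314 + 92 = 406 mol/h
S = 314 / 406 * 100
= 0.7734 * 100
= 77.34 %

77.34 %


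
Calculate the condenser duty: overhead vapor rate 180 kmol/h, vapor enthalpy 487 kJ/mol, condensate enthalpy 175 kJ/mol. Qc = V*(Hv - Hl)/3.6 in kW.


Qc = 180 * (487 - 175) / 3.6 = 180 * 312 / 3.6 = 15600

15600 kW


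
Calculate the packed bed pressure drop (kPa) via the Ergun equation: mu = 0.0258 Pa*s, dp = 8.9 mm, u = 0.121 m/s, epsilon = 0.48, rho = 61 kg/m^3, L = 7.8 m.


dp = 8.9 mm = 0.0089 m
Viscous term = 150*0.0258*0.121*(1-0.48)^2 / (0.0089^2*0.48^3) = 14454.4
Inertial term = 1.75*61*0.121^2*(1-0.48) / (0.0089*0.48^3) = 825.711
dP/L = 14454.4 + 825.711 = 15280.1 Pa/m
dP = 15280.1 * 7.8 / 1000 = 119.2 kPa

119.2 kPa


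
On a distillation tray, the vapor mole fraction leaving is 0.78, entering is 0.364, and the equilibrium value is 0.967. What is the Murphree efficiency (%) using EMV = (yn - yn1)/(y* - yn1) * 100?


Murphree vapor efficiency: EMV = (y_n - y_(n-1)) / (y*_n - y_(n-1)) * 100
EMV = (0.78 - 0.364) / (0.967 - 0.364) * 100 = 0.416 / 0.603 * 100 = 68.99

68.99 %


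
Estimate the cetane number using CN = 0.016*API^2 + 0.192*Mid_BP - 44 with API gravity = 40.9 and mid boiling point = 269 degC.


CN = 0.016 * 40.9^2 + 0.192 * 269 - 44
CN = 26.76496 + 51.648 - 44 = 34.41296

34.41296


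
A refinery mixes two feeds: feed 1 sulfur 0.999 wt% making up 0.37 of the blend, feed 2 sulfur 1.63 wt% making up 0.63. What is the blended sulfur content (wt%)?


Linear sulfur blending: S_blend = x1*S1 + x2*S2
Contribution 1: 0.37 * 0.999 = 0.36963 wt%
Contribution 2: 0.63 * 1.63 = 1.0269 wt%
S_blend = 0.36963 + 1.0269 = 1.39653

1.39653 wt%


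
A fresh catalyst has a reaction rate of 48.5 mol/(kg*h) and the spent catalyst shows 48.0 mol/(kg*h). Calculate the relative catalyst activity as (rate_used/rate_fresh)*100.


Activity (%) = (rate_used / rate_fresh) * 100
rate_used = 48.0, rate_fresh = 48.5
= (48.0 / 48.5) * 100
= 0.9897 * 100 = 98.97

98.97 %


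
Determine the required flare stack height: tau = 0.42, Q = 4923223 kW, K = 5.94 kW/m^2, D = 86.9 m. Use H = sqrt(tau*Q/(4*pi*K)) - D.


tau*Q/(4*pi*K) = 0.42 * 4923223 / (4 * pi * 5.94) = 27701.4
sqrt(27701.4) = 166.437
H = 166.437 - 86.9 = 79.54

79.54 m


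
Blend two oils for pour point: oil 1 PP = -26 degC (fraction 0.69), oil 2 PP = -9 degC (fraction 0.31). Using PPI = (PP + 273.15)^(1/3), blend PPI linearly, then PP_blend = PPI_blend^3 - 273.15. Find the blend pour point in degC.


PPI_1 = (-26 + 273.15)^(1/3) = 6.275575
PPI_2 = (-9 + 273.15)^(1/3) = 6.416283
PPI_blend = 0.69 * 6.275575 + 0.31 * 6.416283 = 6.319194
PP_blend = 6.319194^3 - 273.15 = 252.3394 - 273.15 = -20.81

-20.81 degC


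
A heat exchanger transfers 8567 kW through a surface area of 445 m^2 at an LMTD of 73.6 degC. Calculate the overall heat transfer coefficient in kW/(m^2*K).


From Q = U*A*LMTD, U = Q / (A * LMTD)
U = 8567 / (445 * 73.6) = 8567 / 32752 = 0.2616

0.2616 kW/(m^2*K)


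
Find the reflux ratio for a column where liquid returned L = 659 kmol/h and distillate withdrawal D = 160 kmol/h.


Reflux ratio definition: R = L / D (liquid returned / distillate withdrawn)
L = 659 kmol/h, D = 160 kmol/h
R = 659 / 160 = 4.119

4.119


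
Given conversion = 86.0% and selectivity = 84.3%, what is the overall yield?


Overall yield = conversion (%) * selectivity (%) / 100
Conversion = 86.0%, Selectivity = 84.3%
Y = 86.0 * 84.3 / 100
= 72.498 %

72.498 %


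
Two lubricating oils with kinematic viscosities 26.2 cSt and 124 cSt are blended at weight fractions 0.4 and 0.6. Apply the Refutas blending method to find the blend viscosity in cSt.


Refutas method: VBN_i = 14.534*ln(ln(visc_i + 0.8)) + 10.975, blended linearly by mass fraction; since VBN is linear in VBI_i = ln(ln(visc_i + 0.8)) and the fractions sum to 1, blend VBI directly: visc = exp(exp(VBI_blend)) - 0.8
VBI_1 = ln(ln(26.2 + 0.8)) = 1.19266
VBI_2 = ln(ln(124 + 0.8)) = 1.57417
VBI_blend = 0.4 * 1.19266 + 0.6 * 1.57417 = 1.42157
visc_blend = exp(exp(1.42157)) - 0.8 = 62.23

62.23 cSt


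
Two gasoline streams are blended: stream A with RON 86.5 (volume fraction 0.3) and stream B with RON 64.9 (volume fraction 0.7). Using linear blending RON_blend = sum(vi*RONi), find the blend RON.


Linear blending: RON_blend = sum(vi * RONi)
Contribution 1: 0.3 * 86.5 = 25.95
Contribution 2: 0.7 * 64.9 = 45.43
RON_blend = 25.95 + 45.43 = 71.38

71.38


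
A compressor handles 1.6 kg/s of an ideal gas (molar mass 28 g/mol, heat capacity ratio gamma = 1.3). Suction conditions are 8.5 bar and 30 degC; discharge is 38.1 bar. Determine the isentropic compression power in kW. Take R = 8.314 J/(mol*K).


Isentropic work: W = m*(gamma/(gamma-1))*(R*T1/MW)*((P2/P1)^((gamma-1)/gamma) - 1)
T1 = 30 + 273.15 = 303.15 K
Pressure ratio = 38.1 / 8.5 = 4.48235
Exponent = (1.3 - 1)/1.3 = 0.230769
(P2/P1)^exp - 1 = 4.48235^0.230769 - 1 = 0.413668
W = 1.6 * 1.3 / 0.3 * 8.314 * 303.15 / 28 * 0.413668 = 258.2

258.2 kW


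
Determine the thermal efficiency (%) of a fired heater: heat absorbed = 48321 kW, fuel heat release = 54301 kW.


Furnace efficiency = Q_absorbed / Q_fuel * 100
= 48321 / 54301 * 100 = 88.99

88.99 %


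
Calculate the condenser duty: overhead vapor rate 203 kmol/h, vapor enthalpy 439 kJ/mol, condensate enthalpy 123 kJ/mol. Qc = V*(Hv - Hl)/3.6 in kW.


Qc = 203 * (439 - 123) / 3.6 = 203 * 316 / 3.6 = 17820

17820 kW


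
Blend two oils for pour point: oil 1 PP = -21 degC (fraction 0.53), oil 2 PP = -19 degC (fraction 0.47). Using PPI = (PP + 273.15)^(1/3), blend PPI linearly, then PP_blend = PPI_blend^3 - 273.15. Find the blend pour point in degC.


PPI_1 = (-21 + 273.15)^(1/3) = 6.317613
PPI_2 = (-19 + 273.15)^(1/3) = 6.334272
PPI_blend = 0.53 * 6.317613 + 0.47 * 6.334272 = 6.325443
PP_blend = 6.325443^3 - 273.15 = 253.0887 - 273.15 = -20.06

-20.06 degC


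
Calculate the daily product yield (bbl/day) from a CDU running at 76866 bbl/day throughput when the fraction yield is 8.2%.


Crude throughput = 76866 bbl/day
Fraction yield = 8.2%
yield = throughput * fraction / 100
yield = 76866 * 8.2 / 100 = 6303.012

6303.012 bbl/day


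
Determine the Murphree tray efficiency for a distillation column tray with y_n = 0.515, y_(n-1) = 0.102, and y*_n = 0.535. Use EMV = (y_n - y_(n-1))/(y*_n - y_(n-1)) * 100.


Murphree vapor efficiency: EMV = (y_n - y_(n-1)) / (y*_n - y_(n-1)) * 100
EMV = (0.515 - 0.102) / (0.535 - 0.102) * 100 = 0.413 / 0.433 * 100 = 95.38

95.38 %


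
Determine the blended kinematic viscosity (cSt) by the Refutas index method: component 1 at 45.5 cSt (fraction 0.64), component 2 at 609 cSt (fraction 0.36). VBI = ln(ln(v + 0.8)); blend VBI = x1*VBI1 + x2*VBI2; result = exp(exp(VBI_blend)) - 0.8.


Refutas method: VBN_i = 14.534*ln(ln(visc_i + 0.8)) + 10.975, blended linearly by mass fraction; since VBN is linear in VBI_i = ln(ln(visc_i + 0.8)) and the fractions sum to 1, blend VBI directly: visc = exp(exp(VBI_blend)) - 0.8
VBI_1 = ln(ln(45.5 + 0.8)) = 1.34421
VBI_2 = ln(ln(609 + 0.8)) = 1.85835
VBI_blend = 0.64 * 1.34421 + 0.36 * 1.85835 = 1.5293
visc_blend = exp(exp(1.5293)) - 0.8 = 100.2

100.2 cSt


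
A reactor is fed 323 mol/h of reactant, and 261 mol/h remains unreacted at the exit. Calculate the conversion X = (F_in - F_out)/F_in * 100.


X = (F_in - F_out) / F_in * 100
Moles reacted = 323 - 261 = 62
X = 62 / 323 * 100
= 0.1920 * 100
= 19.20 %

19.20 %


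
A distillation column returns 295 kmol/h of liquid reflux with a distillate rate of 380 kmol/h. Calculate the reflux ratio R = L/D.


Reflux ratio definition: R = L / D (liquid returned / distillate withdrawn)
L = 295 kmol/h, D = 380 kmol/h
R = 295 / 380 = 0.7763

0.7763


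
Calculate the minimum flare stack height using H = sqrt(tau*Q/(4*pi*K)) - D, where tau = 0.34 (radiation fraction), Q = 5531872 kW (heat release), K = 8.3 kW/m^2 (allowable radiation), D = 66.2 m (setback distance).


tau*Q/(4*pi*K) = 0.34 * 5531872 / (4 * pi * 8.3) = 18032.8
sqrt(18032.8) = 134.286
H = 134.286 - 66.2 = 68.09

68.09 m


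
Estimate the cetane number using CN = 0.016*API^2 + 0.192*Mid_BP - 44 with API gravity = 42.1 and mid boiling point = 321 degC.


CN = 0.016 * 42.1^2 + 0.192 * 321 - 44
CN = 28.35856 + 61.632 - 44 = 45.99056

45.99056


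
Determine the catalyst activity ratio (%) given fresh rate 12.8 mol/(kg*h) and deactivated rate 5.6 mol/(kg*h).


Activity (%) = (rate_used / rate_fresh) * 100
rate_used = 5.6, rate_fresh = 12.8
= (5.6 / 12.8) * 100
= 0.4375 * 100 = 43.75

43.75 %


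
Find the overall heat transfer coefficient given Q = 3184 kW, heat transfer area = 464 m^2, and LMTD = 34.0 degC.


From Q = U*A*LMTD, U = Q / (A * LMTD)
U = 3184 / (464 * 34.0) = 3184 / 15776 = 0.2018

0.2018 kW/(m^2*K)


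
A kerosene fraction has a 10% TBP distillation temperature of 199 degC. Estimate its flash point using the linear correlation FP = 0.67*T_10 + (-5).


FP = 0.67 * 199 + (-5) = 128.33

128.33 degC


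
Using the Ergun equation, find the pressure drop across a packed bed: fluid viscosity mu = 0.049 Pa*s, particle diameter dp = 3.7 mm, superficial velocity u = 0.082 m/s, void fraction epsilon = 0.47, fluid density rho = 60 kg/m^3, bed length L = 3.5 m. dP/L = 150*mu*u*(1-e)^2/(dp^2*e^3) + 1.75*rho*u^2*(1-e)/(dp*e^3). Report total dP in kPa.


dp = 3.7 mm = 0.0037 m
Viscous term = 150*0.049*0.082*(1-0.47)^2 / (0.0037^2*0.47^3) = 119112
Inertial term = 1.75*60*0.082^2*(1-0.47) / (0.0037*0.47^3) = 974.087
dP/L = 119112 + 974.087 = 120086 Pa/m
dP = 120086 * 3.5 / 1000 = 420.3 kPa

420.3 kPa


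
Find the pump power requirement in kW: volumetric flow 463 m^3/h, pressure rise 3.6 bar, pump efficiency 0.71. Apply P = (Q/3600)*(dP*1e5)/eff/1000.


Q = 463 / 3600 = 0.128611 m^3/s
P = 0.128611 * (3.6 * 1e5) / 0.71 / 1000 = 65.21

65.21 kW


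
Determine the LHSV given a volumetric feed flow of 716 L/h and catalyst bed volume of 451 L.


LHSV = volumetric feed rate / catalyst volume
= 716 L/h / 451 L
= 1.588 h^-1

1.588 h^-1


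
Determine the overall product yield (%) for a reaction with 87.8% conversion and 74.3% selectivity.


Overall yield = conversion (%) * selectivity (%) / 100
Conversion = 87.8%, Selectivity = 74.3%
Y = 87.8 * 74.3 / 100
= 65.2354 %

65.2354 %


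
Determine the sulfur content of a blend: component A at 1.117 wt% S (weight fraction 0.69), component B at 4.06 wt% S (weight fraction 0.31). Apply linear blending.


Linear sulfur blending: S_blend = x1*S1 + x2*S2
Contribution 1: 0.69 * 1.117 = 0.77073 wt%
Contribution 2: 0.31 * 4.06 = 1.2586 wt%
S_blend = 0.77073 + 1.2586 = 2.02933

2.02933 wt%


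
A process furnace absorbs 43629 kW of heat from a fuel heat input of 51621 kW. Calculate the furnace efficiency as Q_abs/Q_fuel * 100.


Furnace efficiency = Q_absorbed / Q_fuel * 100
= 43629 / 51621 * 100 = 84.52

84.52 %


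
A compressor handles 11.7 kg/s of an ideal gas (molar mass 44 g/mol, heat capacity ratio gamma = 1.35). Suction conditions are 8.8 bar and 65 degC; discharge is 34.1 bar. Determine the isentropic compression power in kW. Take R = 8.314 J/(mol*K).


Isentropic work: W = m*(gamma/(gamma-1))*(R*T1/MW)*((P2/P1)^((gamma-1)/gamma) - 1)
T1 = 65 + 273.15 = 338.15 K
Pressure ratio = 34.1 / 8.8 = 3.875
Exponent = (1.35 - 1)/1.35 = 0.259259
(P2/P1)^exp - 1 = 3.875^0.259259 - 1 = 0.42074
W = 11.7 * 1.35 / 0.35 * 8.314 * 338.15 / 44 * 0.42074 = 1213

1213 kW


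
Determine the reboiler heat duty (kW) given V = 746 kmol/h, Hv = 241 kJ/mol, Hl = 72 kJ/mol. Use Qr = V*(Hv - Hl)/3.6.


Qr = 746 * (241 - 72) / 3.6 = 746 * 169 / 3.6 = 35020

35020 kW


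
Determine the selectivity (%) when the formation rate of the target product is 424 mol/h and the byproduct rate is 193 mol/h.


Selectivity = desired / (desired + undesired) * 100
Total products = 424 + 193 = 617 mol/h
S = 424 / 617 * 100
= 0.6872 * 100
= 68.72 %

68.72 %


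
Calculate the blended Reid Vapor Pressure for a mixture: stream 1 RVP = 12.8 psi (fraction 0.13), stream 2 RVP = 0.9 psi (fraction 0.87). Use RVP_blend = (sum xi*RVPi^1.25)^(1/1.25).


Chevron index: RVP_blend = (sum xi*RVPi^1.25)^(1/1.25)
RVP^1.25 terms: 0.13 * 12.8^1.25 + 0.87 * 0.9^1.25 = 3.91007
RVP_blend = 3.91007^(1/1.25) = 2.977

2.977 psi


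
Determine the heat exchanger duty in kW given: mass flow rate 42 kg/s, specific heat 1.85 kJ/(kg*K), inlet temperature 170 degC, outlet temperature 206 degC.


Q = m_dot * cp * delta_T
delta_T = 206 - 170 = 36 K
Q = 42 * 1.85 * 36
= 77.7 * 36
= 2797.2 kW

2797.2 kW


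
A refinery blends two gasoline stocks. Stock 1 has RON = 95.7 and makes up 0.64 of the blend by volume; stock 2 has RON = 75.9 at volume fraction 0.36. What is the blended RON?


Linear blending: RON_blend = sum(vi * RONi)
Contribution 1: 0.64 * 95.7 = 61.248
Contribution 2: 0.36 * 75.9 = 27.324
RON_blend = 61.248 + 27.324 = 88.572

88.572


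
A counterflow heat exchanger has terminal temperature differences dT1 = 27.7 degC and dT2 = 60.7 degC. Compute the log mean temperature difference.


LMTD = (dT1 - dT2) / ln(dT1/dT2)
= (27.7 - 60.7) / ln(27.7 / 60.7) = -33 / -0.784511 = 42.06

42.06 degC


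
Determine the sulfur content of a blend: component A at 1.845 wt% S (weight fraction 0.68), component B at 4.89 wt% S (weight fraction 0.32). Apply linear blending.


Linear sulfur blending: S_blend = x1*S1 + x2*S2
Contribution 1: 0.68 * 1.845 = 1.2546 wt%
Contribution 2: 0.32 * 4.89 = 1.5648 wt%
S_blend = 1.2546 + 1.5648 = 2.8194

2.8194 wt%


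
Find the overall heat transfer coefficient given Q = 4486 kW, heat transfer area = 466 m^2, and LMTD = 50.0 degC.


From Q = U*A*LMTD, U = Q / (A * LMTD)
U = 4486 / (466 * 50.0) = 4486 / 23300 = 0.1925

0.1925 kW/(m^2*K)


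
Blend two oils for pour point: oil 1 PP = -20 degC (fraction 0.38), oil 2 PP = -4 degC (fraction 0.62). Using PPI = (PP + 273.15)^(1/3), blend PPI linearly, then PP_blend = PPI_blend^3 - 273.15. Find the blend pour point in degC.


PPI_1 = (-20 + 273.15)^(1/3) = 6.325953
PPI_2 = (-4 + 273.15)^(1/3) = 6.456514
PPI_blend = 0.38 * 6.325953 + 0.62 * 6.456514 = 6.406901
PP_blend = 6.406901^3 - 273.15 = 262.9929 - 273.15 = -10.16

-10.16 degC


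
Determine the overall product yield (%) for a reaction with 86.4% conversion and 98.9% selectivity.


Overall yield = conversion (%) * selectivity (%) / 100
Conversion = 86.4%, Selectivity = 98.9%
Y = 86.4 * 98.9 / 100
= 85.4496 %

85.4496 %


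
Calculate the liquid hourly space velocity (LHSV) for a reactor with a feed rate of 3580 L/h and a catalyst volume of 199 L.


LHSV = volumetric feed rate / catalyst volume
= 3580 L/h / 199 L
= 17.99 h^-1

17.99 h^-1


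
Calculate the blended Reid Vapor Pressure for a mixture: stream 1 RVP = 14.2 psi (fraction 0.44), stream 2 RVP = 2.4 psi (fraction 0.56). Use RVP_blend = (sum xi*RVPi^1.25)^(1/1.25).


Chevron index: RVP_blend = (sum xi*RVPi^1.25)^(1/1.25)
RVP^1.25 terms: 0.44 * 14.2^1.25 + 0.56 * 2.4^1.25 = 13.8015
RVP_blend = 13.8015^(1/1.25) = 8.165

8.165 psi


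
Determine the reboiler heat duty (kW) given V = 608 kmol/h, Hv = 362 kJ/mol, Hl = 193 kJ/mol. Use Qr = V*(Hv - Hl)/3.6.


Qr = 608 * (362 - 193) / 3.6 = 608 * 169 / 3.6 = 28540

28540 kW


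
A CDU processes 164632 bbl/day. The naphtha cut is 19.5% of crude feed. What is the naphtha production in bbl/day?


Crude throughput = 164632 bbl/day
Fraction yield = 19.5%
yield = throughput * fraction / 100
yield = 164632 * 19.5 / 100 = 32103.24

32103.24 bbl/day


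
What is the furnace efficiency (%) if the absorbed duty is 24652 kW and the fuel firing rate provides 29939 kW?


Furnace efficiency = Q_absorbed / Q_fuel * 100
= 24652 / 29939 * 100 = 82.34

82.34 %


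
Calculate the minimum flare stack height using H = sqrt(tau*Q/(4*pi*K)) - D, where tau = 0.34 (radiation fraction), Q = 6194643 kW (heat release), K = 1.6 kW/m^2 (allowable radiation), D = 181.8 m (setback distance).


tau*Q/(4*pi*K) = 0.34 * 6194643 / (4 * pi * 1.6) = 104753
sqrt(104753) = 323.656
H = 323.656 - 181.8 = 141.9

141.9 m


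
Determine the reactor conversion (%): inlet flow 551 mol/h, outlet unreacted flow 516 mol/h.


X = (F_in - F_out) / F_in * 100
Moles reacted = 551 - 516 = 35
X = 35 / 551 * 100
= 0.06352 * 100
= 6.352 %

6.352 %


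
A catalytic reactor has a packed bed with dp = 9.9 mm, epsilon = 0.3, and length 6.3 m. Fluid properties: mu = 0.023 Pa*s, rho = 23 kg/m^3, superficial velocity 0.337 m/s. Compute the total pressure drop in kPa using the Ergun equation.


dp = 9.9 mm = 0.0099 m
Viscous term = 150*0.023*0.337*(1-0.3)^2 / (0.0099^2*0.3^3) = 215284
Inertial term = 1.75*23*0.337^2*(1-0.3) / (0.0099*0.3^3) = 11970.8
dP/L = 215284 + 11970.8 = 227255 Pa/m
dP = 227255 * 6.3 / 1000 = 1432 kPa

1432 kPa


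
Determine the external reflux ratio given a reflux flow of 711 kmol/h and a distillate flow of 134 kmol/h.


Reflux ratio definition: R = L / D (liquid returned / distillate withdrawn)
L = 711 kmol/h, D = 134 kmol/h
R = 711 / 134 = 5.306

5.306


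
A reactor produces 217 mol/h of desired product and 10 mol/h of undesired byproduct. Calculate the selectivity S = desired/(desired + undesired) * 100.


Selectivity = desired / (desired + undesired) * 100
Total products = 217 + 10 = 227 mol/h
S = 217 / 227 * 100
= 0.9559 * 100
= 95.59 %

95.59 %


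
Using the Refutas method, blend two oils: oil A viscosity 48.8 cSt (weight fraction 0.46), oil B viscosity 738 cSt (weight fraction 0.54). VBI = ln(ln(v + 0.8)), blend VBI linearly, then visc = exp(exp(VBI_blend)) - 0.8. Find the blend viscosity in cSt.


Refutas method: VBN_i = 14.534*ln(ln(visc_i + 0.8)) + 10.975, blended linearly by mass fraction; since VBN is linear in VBI_i = ln(ln(visc_i + 0.8)) and the fractions sum to 1, blend VBI directly: visc = exp(exp(VBI_blend)) - 0.8
VBI_1 = ln(ln(48.8 + 0.8)) = 1.362
VBI_2 = ln(ln(738 + 0.8)) = 1.88783
VBI_blend = 0.46 * 1.362 + 0.54 * 1.88783 = 1.64595
visc_blend = exp(exp(1.64595)) - 0.8 = 177.9

177.9 cSt


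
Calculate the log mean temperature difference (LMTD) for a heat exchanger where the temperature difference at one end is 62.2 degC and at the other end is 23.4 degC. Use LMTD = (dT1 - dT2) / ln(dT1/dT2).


LMTD = (dT1 - dT2) / ln(dT1/dT2)
= (62.2 - 23.4) / ln(62.2 / 23.4) = 38.8 / 0.977619 = 39.69

39.69 degC


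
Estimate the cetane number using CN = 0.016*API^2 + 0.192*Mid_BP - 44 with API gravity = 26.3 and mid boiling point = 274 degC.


CN = 0.016 * 26.3^2 + 0.192 * 274 - 44
CN = 11.06704 + 52.608 - 44 = 19.67504

19.67504


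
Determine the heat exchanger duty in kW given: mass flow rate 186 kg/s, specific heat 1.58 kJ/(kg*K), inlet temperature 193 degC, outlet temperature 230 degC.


Q = m_dot * cp * delta_T
delta_T = 230 - 193 = 37 K
Q = 186 * 1.58 * 37
= 293.88 * 37
= 10873.56 kW

10873.56 kW


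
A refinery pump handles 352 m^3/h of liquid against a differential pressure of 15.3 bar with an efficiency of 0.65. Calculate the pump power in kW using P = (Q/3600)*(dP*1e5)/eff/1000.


Q = 352 / 3600 = 0.0977778 m^3/s
P = 0.0977778 * (15.3 * 1e5) / 0.65 / 1000 = 230.2

230.2 kW


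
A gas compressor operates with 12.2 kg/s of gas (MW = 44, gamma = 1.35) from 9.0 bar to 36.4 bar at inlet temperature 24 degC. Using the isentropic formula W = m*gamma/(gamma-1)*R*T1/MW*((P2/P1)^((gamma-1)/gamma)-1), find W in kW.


Isentropic work: W = m*(gamma/(gamma-1))*(R*T1/MW)*((P2/P1)^((gamma-1)/gamma) - 1)
T1 = 24 + 273.15 = 297.15 K
Pressure ratio = 36.4 / 9.0 = 4.04444
Exponent = (1.35 - 1)/1.35 = 0.259259
(P2/P1)^exp - 1 = 4.04444^0.259259 - 1 = 0.436592
W = 12.2 * 1.35 / 0.35 * 8.314 * 297.15 / 44 * 0.436592 = 1154

1154 kW


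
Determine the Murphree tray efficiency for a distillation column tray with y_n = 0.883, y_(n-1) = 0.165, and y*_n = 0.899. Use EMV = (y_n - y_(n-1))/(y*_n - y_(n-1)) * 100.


Murphree vapor efficiency: EMV = (y_n - y_(n-1)) / (y*_n - y_(n-1)) * 100
EMV = (0.883 - 0.165) / (0.899 - 0.165) * 100 = 0.718 / 0.734 * 100 = 97.82

97.82 %


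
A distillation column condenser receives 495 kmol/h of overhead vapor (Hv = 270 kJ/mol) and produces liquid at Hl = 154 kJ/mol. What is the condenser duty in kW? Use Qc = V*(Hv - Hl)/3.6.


Qc = 495 * (270 - 154) / 3.6 = 495 * 116 / 3.6 = 15950

15950 kW


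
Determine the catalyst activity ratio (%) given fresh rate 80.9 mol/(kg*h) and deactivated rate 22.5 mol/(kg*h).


Activity (%) = (rate_used / rate_fresh) * 100
rate_used = 22.5, rate_fresh = 80.9
= (22.5 / 80.9) * 100
= 0.2781 * 100 = 27.81

27.81 %


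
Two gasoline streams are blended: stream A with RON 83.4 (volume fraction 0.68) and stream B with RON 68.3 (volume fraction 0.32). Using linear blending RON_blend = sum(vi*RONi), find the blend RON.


Linear blending: RON_blend = sum(vi * RONi)
Contribution 1: 0.68 * 83.4 = 56.712
Contribution 2: 0.32 * 68.3 = 21.856
RON_blend = 56.712 + 21.856 = 78.568

78.568


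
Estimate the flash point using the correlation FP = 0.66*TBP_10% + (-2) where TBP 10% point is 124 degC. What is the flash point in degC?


FP = 0.66 * 124 + (-2) = 79.84

79.84 degC


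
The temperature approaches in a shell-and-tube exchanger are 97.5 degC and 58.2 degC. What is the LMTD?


LMTD = (dT1 - dT2) / ln(dT1/dT2)
= (97.5 - 58.2) / ln(97.5 / 58.2) = 39.3 / 0.515967 = 76.17

76.17 degC


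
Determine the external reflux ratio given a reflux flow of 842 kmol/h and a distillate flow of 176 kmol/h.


Reflux ratio definition: R = L / D (liquid returned / distillate withdrawn)
L = 842 kmol/h, D = 176 kmol/h
R = 842 / 176 = 4.784

4.784


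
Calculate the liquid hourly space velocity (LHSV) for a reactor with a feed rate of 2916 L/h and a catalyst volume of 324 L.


LHSV = volumetric feed rate / catalyst volume
= 2916 L/h / 324 L
= 9.000 h^-1

9.000 h^-1


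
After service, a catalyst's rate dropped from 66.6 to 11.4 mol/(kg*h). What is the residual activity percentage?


Activity (%) = (rate_used / rate_fresh) * 100
rate_used = 11.4, rate_fresh = 66.6
= (11.4 / 66.6) * 100
= 0.1712 * 100 = 17.12

17.12 %


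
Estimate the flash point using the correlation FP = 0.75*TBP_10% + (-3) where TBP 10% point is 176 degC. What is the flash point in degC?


FP = 0.75 * 176 + (-3) = 129

129 degC


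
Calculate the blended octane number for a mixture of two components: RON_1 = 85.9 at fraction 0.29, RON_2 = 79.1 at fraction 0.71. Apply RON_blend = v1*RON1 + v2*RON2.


Linear blending: RON_blend = sum(vi * RONi)
Contribution 1: 0.29 * 85.9 = 24.911
Contribution 2: 0.71 * 79.1 = 56.161
RON_blend = 24.911 + 56.161 = 81.072

81.072


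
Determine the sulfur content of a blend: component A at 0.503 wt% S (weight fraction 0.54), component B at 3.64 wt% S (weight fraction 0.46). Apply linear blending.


Linear sulfur blending: S_blend = x1*S1 + x2*S2
Contribution 1: 0.54 * 0.503 = 0.27162 wt%
Contribution 2: 0.46 * 3.64 = 1.6744 wt%
S_blend = 0.27162 + 1.6744 = 1.94602

1.94602 wt%


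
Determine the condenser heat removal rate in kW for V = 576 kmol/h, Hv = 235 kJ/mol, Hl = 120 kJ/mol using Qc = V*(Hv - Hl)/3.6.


Qc = 576 * (235 - 120) / 3.6 = 576 * 115 / 3.6 = 18400

18400 kW


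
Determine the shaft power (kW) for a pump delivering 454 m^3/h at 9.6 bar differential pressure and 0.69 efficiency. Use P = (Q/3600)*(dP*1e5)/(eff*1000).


Q = 454 / 3600 = 0.126111 m^3/s
P = 0.126111 * (9.6 * 1e5) / 0.69 / 1000 = 175.5

175.5 kW


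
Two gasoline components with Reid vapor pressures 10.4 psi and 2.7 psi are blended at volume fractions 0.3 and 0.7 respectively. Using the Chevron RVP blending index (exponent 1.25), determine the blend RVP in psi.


Chevron index: RVP_blend = (sum xi*RVPi^1.25)^(1/1.25)
RVP^1.25 terms: 0.3 * 10.4^1.25 + 0.7 * 2.7^1.25 = 8.02562
RVP_blend = 8.02562^(1/1.25) = 5.292

5.292 psi


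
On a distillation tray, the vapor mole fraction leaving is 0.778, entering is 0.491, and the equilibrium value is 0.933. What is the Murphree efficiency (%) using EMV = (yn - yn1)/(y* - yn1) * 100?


Murphree vapor efficiency: EMV = (y_n - y_(n-1)) / (y*_n - y_(n-1)) * 100
EMV = (0.778 - 0.491) / (0.933 - 0.491) * 100 = 0.287 / 0.442 * 100 = 64.93

64.93 %


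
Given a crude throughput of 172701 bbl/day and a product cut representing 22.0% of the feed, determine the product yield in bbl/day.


Crude throughput = 172701 bbl/day
Fraction yield = 22.0%
yield = throughput * fraction / 100
yield = 172701 * 22.0 / 100 = 37994.22

37994.22 bbl/day


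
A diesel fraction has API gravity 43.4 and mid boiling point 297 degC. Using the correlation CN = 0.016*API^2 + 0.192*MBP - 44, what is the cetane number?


CN = 0.016 * 43.4^2 + 0.192 * 297 - 44
CN = 30.13696 + 57.024 - 44 = 43.16096

43.16096


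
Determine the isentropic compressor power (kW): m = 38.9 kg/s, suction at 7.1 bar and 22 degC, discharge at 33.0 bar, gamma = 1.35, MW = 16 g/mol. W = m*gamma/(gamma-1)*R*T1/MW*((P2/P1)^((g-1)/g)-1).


Isentropic work: W = m*(gamma/(gamma-1))*(R*T1/MW)*((P2/P1)^((gamma-1)/gamma) - 1)
T1 = 22 + 273.15 = 295.15 K
Pressure ratio = 33.0 / 7.1 = 4.64789
Exponent = (1.35 - 1)/1.35 = 0.259259
(P2/P1)^exp - 1 = 4.64789^0.259259 - 1 = 0.489334
W = 38.9 * 1.35 / 0.35 * 8.314 * 295.15 / 16 * 0.489334 = 11260

11260 kW


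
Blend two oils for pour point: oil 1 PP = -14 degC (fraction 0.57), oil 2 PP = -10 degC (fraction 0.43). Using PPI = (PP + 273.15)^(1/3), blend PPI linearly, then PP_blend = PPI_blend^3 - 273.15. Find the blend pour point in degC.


PPI_1 = (-14 + 273.15)^(1/3) = 6.375541
PPI_2 = (-10 + 273.15)^(1/3) = 6.408176
PPI_blend = 0.57 * 6.375541 + 0.43 * 6.408176 = 6.389574
PP_blend = 6.389574^3 - 273.15 = 260.8649 - 273.15 = -12.29

-12.29 degC


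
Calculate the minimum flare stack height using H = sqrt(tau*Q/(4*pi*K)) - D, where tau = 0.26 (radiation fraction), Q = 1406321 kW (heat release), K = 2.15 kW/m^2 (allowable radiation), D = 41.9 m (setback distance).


tau*Q/(4*pi*K) = 0.26 * 1406321 / (4 * pi * 2.15) = 13533.5
sqrt(13533.5) = 116.334
H = 116.334 - 41.9 = 74.43

74.43 m


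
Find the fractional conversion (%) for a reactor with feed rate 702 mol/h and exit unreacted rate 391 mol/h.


X = (F_in - F_out) / F_in * 100
Moles reacted = 702 - 391 = 311
X = 311 / 702 * 100
= 0.4430 * 100
= 44.30 %

44.30 %


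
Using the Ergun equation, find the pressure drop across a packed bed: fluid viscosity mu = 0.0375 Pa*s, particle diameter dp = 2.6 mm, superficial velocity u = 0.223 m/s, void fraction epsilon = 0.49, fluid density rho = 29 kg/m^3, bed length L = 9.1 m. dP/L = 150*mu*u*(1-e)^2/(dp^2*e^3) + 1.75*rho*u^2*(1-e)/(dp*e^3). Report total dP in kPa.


dp = 2.6 mm = 0.0026 m
Viscous term = 150*0.0375*0.223*(1-0.49)^2 / (0.0026^2*0.49^3) = 410235
Inertial term = 1.75*29*0.223^2*(1-0.49) / (0.0026*0.49^3) = 4207.79
dP/L = 410235 + 4207.79 = 414443 Pa/m
dP = 414443 * 9.1 / 1000 = 3771 kPa

3771 kPa


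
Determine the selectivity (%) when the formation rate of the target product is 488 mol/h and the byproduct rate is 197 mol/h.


Selectivity = desired / (desired + undesired) * 100
Total products = 488 + 197 = 685 mol/h
S = 488 / 685 * 100
= 0.7124 * 100
= 71.24 %

71.24 %


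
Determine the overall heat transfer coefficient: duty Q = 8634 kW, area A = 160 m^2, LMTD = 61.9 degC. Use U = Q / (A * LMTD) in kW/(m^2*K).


From Q = U*A*LMTD, U = Q / (A * LMTD)
U = 8634 / (160 * 61.9) = 8634 / 9904 = 0.8718

0.8718 kW/(m^2*K)


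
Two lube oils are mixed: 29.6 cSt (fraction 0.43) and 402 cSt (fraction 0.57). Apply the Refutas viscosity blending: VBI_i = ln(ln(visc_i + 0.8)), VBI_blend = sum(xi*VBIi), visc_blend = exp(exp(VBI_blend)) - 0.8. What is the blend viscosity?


Refutas method: VBN_i = 14.534*ln(ln(visc_i + 0.8)) + 10.975, blended linearly by mass fraction; since VBN is linear in VBI_i = ln(ln(visc_i + 0.8)) and the fractions sum to 1, blend VBI directly: visc = exp(exp(VBI_blend)) - 0.8
VBI_1 = ln(ln(29.6 + 0.8)) = 1.22801
VBI_2 = ln(ln(402 + 0.8)) = 1.7915
VBI_blend = 0.43 * 1.22801 + 0.57 * 1.7915 = 1.5492
visc_blend = exp(exp(1.5492)) - 0.8 = 110.0

110.0 cSt


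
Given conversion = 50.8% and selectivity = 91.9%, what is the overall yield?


Overall yield = conversion (%) * selectivity (%) / 100
Conversion = 50.8%, Selectivity = 91.9%
Y = 50.8 * 91.9 / 100
= 46.6852 %

46.6852 %


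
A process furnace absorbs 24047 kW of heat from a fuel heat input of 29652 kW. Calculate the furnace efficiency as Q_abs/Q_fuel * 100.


Furnace efficiency = Q_absorbed / Q_fuel * 100
= 24047 / 29652 * 100 = 81.10

81.10 %


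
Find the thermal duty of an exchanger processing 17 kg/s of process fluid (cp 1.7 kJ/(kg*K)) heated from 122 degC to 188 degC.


Q = m_dot * cp * delta_T
delta_T = 188 - 122 = 66 K
Q = 17 * 1.7 * 66
= 28.9 * 66
= 1907.4 kW

1907.4 kW


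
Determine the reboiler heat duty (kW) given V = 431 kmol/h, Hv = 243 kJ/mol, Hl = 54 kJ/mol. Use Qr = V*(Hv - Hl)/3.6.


Qr = 431 * (243 - 54) / 3.6 = 431 * 189 / 3.6 = 22630

22630 kW


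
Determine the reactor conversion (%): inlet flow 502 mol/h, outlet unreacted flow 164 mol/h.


X = (F_in - F_out) / F_in * 100
Moles reacted = 502 - 164 = 338
X = 338 / 502 * 100
= 0.6733 * 100
= 67.33 %

67.33 %


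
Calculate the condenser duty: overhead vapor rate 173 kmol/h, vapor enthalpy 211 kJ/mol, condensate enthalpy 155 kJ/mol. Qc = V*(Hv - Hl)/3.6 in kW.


Qc = 173 * (211 - 155) / 3.6 = 173 * 56 / 3.6 = 2691

2691 kW


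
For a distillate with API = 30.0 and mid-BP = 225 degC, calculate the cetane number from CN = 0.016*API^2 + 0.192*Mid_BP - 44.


CN = 0.016 * 30.0^2 + 0.192 * 225 - 44
CN = 14.4 + 43.2 - 44 = 13.6

13.6


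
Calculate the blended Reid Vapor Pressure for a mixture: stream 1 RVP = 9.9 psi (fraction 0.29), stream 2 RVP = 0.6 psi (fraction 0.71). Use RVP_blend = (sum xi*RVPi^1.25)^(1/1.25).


Chevron index: RVP_blend = (sum xi*RVPi^1.25)^(1/1.25)
RVP^1.25 terms: 0.29 * 9.9^1.25 + 0.71 * 0.6^1.25 = 5.46756
RVP_blend = 5.46756^(1/1.25) = 3.893

3.893 psi


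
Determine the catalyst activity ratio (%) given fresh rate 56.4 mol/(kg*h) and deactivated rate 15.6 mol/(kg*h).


Activity (%) = (rate_used / rate_fresh) * 100
rate_used = 15.6, rate_fresh = 56.4
= (15.6 / 56.4) * 100
= 0.2766 * 100 = 27.66

27.66 %


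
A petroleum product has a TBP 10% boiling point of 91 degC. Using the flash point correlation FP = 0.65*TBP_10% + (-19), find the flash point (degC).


FP = 0.65 * 91 + (-19) = 40.15

40.15 degC


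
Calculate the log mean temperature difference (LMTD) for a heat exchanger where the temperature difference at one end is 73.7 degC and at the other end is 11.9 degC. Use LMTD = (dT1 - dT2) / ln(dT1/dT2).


LMTD = (dT1 - dT2) / ln(dT1/dT2)
= (73.7 - 11.9) / ln(73.7 / 11.9) = 61.8 / 1.82346 = 33.89

33.89 degC


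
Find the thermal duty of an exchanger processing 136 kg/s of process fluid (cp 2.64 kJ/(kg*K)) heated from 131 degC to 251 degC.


Q = m_dot * cp * delta_T
delta_T = 251 - 131 = 120 K
Q = 136 * 2.64 * 120
= 359.04 * 120
= 43084.8 kW

43084.8 kW


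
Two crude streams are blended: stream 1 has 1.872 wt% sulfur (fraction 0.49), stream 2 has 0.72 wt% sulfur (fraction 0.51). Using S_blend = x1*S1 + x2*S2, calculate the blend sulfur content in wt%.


Linear sulfur blending: S_blend = x1*S1 + x2*S2
Contribution 1: 0.49 * 1.872 = 0.91728 wt%
Contribution 2: 0.51 * 0.72 = 0.3672 wt%
S_blend = 0.91728 + 0.3672 = 1.28448

1.28448 wt%


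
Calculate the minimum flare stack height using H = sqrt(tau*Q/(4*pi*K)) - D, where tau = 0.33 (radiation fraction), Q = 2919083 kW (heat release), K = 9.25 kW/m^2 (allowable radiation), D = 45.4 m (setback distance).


tau*Q/(4*pi*K) = 0.33 * 2919083 / (4 * pi * 9.25) = 8287.22
sqrt(8287.22) = 91.0342
H = 91.0342 - 45.4 = 45.63

45.63 m


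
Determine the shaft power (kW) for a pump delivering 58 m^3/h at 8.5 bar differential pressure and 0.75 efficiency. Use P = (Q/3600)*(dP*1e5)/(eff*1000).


Q = 58 / 3600 = 0.0161111 m^3/s
P = 0.0161111 * (8.5 * 1e5) / 0.75 / 1000 = 18.26

18.26 kW


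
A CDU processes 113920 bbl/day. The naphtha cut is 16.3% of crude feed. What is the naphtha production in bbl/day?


Crude throughput = 113920 bbl/day
Fraction yield = 16.3%
yield = throughput * fraction / 100
yield = 113920 * 16.3 / 100 = 18568.96

18568.96 bbl/day


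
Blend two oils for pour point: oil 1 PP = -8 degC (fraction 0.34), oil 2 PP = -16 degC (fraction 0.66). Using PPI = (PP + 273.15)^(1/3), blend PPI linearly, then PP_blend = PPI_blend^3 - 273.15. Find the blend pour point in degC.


PPI_1 = (-8 + 273.15)^(1/3) = 6.42437
PPI_2 = (-16 + 273.15)^(1/3) = 6.359098
PPI_blend = 0.34 * 6.42437 + 0.66 * 6.359098 = 6.38129
PP_blend = 6.38129^3 - 273.15 = 259.8516 - 273.15 = -13.3

-13.3 degC


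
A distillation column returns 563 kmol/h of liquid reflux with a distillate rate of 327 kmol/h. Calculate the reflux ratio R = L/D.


Reflux ratio definition: R = L / D (liquid returned / distillate withdrawn)
L = 563 kmol/h, D = 327 kmol/h
R = 563 / 327 = 1.722

1.722


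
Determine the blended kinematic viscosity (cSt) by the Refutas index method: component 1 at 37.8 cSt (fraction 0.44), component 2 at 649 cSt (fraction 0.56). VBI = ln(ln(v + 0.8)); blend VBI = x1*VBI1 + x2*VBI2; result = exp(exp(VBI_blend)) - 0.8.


Refutas method: VBN_i = 14.534*ln(ln(visc_i + 0.8)) + 10.975, blended linearly by mass fraction; since VBN is linear in VBI_i = ln(ln(visc_i + 0.8)) and the fractions sum to 1, blend VBI directly: visc = exp(exp(VBI_blend)) - 0.8
VBI_1 = ln(ln(37.8 + 0.8)) = 1.29562
VBI_2 = ln(ln(649 + 0.8)) = 1.86821
VBI_blend = 0.44 * 1.29562 + 0.56 * 1.86821 = 1.61627
visc_blend = exp(exp(1.61627)) - 0.8 = 152.8

152.8 cSt


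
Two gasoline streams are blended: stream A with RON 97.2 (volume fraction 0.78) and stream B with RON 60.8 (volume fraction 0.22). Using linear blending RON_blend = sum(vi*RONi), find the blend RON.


Linear blending: RON_blend = sum(vi * RONi)
Contribution 1: 0.78 * 97.2 = 75.816
Contribution 2: 0.22 * 60.8 = 13.376
RON_blend = 75.816 + 13.376 = 89.192

89.192


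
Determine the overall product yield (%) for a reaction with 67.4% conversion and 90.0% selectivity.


Overall yield = conversion (%) * selectivity (%) / 100
Conversion = 67.4%, Selectivity = 90.0%
Y = 67.4 * 90.0 / 100
= 60.66 %

60.66 %


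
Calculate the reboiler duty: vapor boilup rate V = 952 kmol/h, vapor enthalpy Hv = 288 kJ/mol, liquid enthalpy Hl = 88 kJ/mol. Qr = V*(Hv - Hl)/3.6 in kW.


Qr = 952 * (288 - 88) / 3.6 = 952 * 200 / 3.6 = 52890

52890 kW


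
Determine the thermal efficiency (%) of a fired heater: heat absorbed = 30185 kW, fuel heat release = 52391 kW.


Furnace efficiency = Q_absorbed / Q_fuel * 100
= 30185 / 52391 * 100 = 57.61

57.61 %


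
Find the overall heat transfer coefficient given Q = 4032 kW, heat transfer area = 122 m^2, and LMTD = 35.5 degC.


From Q = U*A*LMTD, U = Q / (A * LMTD)
U = 4032 / (122 * 35.5) = 4032 / 4331 = 0.9310

0.9310 kW/(m^2*K)


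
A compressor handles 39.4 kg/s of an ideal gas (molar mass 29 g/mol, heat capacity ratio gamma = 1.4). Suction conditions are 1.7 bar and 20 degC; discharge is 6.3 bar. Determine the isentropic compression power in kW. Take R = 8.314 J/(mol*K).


Isentropic work: W = m*(gamma/(gamma-1))*(R*T1/MW)*((P2/P1)^((gamma-1)/gamma) - 1)
T1 = 20 + 273.15 = 293.15 K
Pressure ratio = 6.3 / 1.7 = 3.70588
Exponent = (1.4 - 1)/1.4 = 0.285714
(P2/P1)^exp - 1 = 3.70588^0.285714 - 1 = 0.453919
W = 39.4 * 1.4 / 0.4 * 8.314 * 293.15 / 29 * 0.453919 = 5261

5261 kW


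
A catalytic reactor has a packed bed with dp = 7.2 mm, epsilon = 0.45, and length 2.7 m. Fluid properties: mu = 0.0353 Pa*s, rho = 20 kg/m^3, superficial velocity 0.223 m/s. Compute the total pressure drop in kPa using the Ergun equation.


dp = 7.2 mm = 0.0072 m
Viscous term = 150*0.0353*0.223*(1-0.45)^2 / (0.0072^2*0.45^3) = 75612.5
Inertial term = 1.75*20*0.223^2*(1-0.45) / (0.0072*0.45^3) = 1459.05
dP/L = 75612.5 + 1459.05 = 77071.6 Pa/m
dP = 77071.6 * 2.7 / 1000 = 208.1 kPa

208.1 kPa


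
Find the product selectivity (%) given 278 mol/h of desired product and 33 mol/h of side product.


Selectivity = desired / (desired + undesired) * 100
Total products = 278 + 33 = 311 mol/h
S = 278 / 311 * 100
= 0.8939 * 100
= 89.39 %

89.39 %


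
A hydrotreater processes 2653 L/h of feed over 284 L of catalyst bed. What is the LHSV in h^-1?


LHSV = volumetric feed rate / catalyst volume
= 2653 L/h / 284 L
= 9.342 h^-1

9.342 h^-1


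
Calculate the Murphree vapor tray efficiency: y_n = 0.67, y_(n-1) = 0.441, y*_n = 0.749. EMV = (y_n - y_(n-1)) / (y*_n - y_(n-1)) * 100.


Murphree vapor efficiency: EMV = (y_n - y_(n-1)) / (y*_n - y_(n-1)) * 100
EMV = (0.67 - 0.441) / (0.749 - 0.441) * 100 = 0.229 / 0.308 * 100 = 74.35

74.35 %


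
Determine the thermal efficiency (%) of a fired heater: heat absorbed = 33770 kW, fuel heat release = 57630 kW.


Furnace efficiency = Q_absorbed / Q_fuel * 100
= 33770 / 57630 * 100 = 58.60

58.60 %


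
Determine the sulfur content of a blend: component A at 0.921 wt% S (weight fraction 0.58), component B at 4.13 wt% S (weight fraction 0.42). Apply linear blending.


Linear sulfur blending: S_blend = x1*S1 + x2*S2
Contribution 1: 0.58 * 0.921 = 0.53418 wt%
Contribution 2: 0.42 * 4.13 = 1.7346 wt%
S_blend = 0.53418 + 1.7346 = 2.26878

2.26878 wt%


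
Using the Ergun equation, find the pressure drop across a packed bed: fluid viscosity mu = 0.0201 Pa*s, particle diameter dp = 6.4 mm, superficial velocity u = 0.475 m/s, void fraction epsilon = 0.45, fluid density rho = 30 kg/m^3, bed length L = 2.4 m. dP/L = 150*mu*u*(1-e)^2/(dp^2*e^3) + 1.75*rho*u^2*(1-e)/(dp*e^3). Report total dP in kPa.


dp = 6.4 mm = 0.0064 m
Viscous term = 150*0.0201*0.475*(1-0.45)^2 / (0.0064^2*0.45^3) = 116067
Inertial term = 1.75*30*0.475^2*(1-0.45) / (0.0064*0.45^3) = 11171
dP/L = 116067 + 11171 = 127238 Pa/m
dP = 127238 * 2.4 / 1000 = 305.4 kPa

305.4 kPa
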